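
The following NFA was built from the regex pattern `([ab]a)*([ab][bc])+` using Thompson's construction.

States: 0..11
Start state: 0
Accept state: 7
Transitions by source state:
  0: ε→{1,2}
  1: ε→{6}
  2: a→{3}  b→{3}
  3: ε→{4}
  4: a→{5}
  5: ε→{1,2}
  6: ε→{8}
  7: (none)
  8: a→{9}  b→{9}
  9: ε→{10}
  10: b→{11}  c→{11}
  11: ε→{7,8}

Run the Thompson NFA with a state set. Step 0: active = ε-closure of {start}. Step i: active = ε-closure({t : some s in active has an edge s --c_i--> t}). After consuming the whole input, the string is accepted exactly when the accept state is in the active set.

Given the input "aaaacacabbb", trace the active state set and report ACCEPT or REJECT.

Answer: REJECT

Steps:
start: ε-closure({0}) = {0,1,2,6,8}
'a' @ 1: {3,4,9,10}
'a' @ 2: {1,2,5,6,8}
'a' @ 3: {3,4,9,10}
'a' @ 4: {1,2,5,6,8}
'c' @ 5: {}  — dead — no transitions
rest 'acabbb' ignored (set empty)
end set {} — state 7 not in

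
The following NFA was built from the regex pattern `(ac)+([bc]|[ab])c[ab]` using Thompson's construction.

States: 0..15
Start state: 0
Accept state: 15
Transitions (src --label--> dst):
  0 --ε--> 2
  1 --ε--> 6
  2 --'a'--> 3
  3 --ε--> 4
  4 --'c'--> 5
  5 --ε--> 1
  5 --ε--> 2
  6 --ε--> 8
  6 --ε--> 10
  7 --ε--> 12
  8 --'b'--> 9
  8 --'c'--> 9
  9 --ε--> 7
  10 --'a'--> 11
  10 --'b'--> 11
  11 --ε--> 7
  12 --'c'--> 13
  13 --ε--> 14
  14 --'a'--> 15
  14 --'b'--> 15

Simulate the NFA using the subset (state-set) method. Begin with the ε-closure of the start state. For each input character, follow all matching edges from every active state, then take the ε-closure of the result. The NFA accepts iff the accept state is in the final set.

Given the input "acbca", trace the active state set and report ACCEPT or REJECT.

Answer: ACCEPT

Steps:
start: ε-closure({0}) = {0,2}
'a' @ 1: {3,4}
'c' @ 2: {1,2,5,6,8,10}
'b' @ 3: {7,9,11,12}
'c' @ 4: {13,14}
'a' @ 5: {15}  (accept∈set)
final: {15}; accept 15 in set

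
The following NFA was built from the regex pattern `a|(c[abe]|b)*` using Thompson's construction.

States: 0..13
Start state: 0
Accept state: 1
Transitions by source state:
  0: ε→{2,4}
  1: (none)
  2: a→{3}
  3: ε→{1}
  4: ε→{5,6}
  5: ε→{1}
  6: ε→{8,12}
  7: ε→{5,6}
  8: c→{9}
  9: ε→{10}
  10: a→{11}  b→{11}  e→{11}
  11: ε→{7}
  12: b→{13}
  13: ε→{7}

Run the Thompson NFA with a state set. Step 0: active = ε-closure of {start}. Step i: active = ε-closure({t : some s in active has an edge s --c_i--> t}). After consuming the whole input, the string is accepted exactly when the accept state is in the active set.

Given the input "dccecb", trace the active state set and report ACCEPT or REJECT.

Answer: REJECT

Trace:
initial (ε-close {0}): {0,1,2,4,5,6,8,12}
'd' @ 1: {}  — state set empty
rest 'ccecb' ignored (set empty)
after full input: {}  (accept=1 not in)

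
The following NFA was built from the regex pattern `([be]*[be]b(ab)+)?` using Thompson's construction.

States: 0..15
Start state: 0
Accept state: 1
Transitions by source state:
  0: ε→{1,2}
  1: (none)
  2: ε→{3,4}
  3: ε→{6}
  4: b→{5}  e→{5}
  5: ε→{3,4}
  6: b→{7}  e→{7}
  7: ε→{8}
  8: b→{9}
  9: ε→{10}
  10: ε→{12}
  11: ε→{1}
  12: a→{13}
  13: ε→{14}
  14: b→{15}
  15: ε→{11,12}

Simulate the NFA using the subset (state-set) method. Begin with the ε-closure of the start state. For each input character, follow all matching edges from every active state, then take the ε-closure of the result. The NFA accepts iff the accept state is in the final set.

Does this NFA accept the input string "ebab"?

start: ε-closure({0}) = {0,1,2,3,4,6}
'e' @ 1: {3,4,5,6,7,8}
'b' @ 2: {3,4,5,6,7,8,9,10,12}
'a' @ 3: {13,14}
'b' @ 4: {1,11,12,15}  ✓accept
after full input: {1,11,12,15}  (accept=1 in)

Answer: ACCEPT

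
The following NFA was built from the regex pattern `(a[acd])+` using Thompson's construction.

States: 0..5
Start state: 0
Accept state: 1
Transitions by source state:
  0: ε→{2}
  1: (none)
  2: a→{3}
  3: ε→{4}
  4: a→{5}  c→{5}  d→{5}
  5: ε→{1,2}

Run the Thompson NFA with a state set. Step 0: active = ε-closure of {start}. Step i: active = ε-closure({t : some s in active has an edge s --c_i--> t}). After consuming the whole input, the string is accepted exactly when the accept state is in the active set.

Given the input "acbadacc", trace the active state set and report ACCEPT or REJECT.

Answer: REJECT

Derivation:
S₀ = ε-closure({0}) = {0,2}
'a' @ 1: {3,4}
'c' @ 2: {1,2,5}  ✓accept
'b' @ 3: {}  — no active states
rest 'adacc' ignored (set empty)
after full input: {}  (accept=1 not in)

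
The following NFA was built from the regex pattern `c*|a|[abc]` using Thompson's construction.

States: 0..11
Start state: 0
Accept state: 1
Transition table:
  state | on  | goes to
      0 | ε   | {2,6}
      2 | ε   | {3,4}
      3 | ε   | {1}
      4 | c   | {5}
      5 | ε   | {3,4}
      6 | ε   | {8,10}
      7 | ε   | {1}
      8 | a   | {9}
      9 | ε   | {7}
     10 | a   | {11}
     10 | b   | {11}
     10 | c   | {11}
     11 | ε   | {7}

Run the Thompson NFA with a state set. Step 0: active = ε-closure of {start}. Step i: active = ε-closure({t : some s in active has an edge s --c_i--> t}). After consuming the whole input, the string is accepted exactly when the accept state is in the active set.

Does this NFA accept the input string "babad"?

start: ε-closure({0}) = {0,1,2,3,4,6,8,10}
'b' @ 1: {1,7,11}  [accepting]
'a' @ 2: {}  — dead — no transitions
rest 'bad' ignored (set empty)
end set {} — state 1 not in

Answer: REJECT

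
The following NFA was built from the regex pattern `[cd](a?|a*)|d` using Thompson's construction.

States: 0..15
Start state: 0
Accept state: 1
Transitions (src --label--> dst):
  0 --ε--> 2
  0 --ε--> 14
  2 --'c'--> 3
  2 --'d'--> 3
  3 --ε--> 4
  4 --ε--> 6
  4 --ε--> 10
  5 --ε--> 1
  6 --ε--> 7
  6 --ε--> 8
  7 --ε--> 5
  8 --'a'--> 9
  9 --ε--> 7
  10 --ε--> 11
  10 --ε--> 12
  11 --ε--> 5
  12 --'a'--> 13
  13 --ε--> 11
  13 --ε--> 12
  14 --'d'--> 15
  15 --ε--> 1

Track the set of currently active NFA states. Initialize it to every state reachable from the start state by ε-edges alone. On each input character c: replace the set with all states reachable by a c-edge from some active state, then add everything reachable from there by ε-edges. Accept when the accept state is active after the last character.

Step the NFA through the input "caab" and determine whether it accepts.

S₀ = ε-closure({0}) = {0,2,14}
'c' @ 1: {1,3,4,5,6,7,8,10,11,12}  (accept∈set)
'a' @ 2: {1,5,7,9,11,12,13}  (accept∈set)
'a' @ 3: {1,5,11,12,13}  (accept∈set)
'b' @ 4: {}  — state set empty
final: {}; accept 1 not in set

Answer: REJECT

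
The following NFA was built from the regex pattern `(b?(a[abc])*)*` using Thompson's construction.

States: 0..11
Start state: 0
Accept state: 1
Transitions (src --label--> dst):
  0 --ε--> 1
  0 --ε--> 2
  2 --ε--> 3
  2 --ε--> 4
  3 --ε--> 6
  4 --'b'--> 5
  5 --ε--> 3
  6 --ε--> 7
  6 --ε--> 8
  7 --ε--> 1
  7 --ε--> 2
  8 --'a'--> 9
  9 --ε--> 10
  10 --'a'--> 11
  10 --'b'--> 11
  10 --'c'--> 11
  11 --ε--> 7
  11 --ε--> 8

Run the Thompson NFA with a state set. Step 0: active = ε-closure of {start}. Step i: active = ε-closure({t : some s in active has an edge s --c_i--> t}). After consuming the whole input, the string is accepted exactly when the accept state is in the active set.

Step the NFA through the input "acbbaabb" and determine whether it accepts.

S₀ = ε-closure({0}) = {0,1,2,3,4,6,7,8}
'a' @ 1: {9,10}
'c' @ 2: {1,2,3,4,6,7,8,11}  ✓accept
'b' @ 3: {1,2,3,4,5,6,7,8}  ✓accept
'b' @ 4: {1,2,3,4,5,6,7,8}  ✓accept
'a' @ 5: {9,10}
'a' @ 6: {1,2,3,4,6,7,8,11}  ✓accept
'b' @ 7: {1,2,3,4,5,6,7,8}  ✓accept
'b' @ 8: {1,2,3,4,5,6,7,8}  ✓accept
final: {1,2,3,4,5,6,7,8}; accept 1 in set

Answer: ACCEPT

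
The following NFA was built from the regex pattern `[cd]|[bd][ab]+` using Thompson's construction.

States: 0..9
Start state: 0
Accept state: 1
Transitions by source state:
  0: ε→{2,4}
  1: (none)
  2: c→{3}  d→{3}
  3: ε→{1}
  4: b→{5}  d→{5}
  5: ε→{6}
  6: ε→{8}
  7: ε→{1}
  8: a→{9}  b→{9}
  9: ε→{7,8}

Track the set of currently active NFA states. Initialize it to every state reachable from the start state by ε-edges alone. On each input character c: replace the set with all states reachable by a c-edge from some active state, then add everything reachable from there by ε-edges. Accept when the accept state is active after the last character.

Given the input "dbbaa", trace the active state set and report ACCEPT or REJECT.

start: ε-closure({0}) = {0,2,4}
'd' @ 1: {1,3,5,6,8}  (accept∈set)
'b' @ 2: {1,7,8,9}  (accept∈set)
'b' @ 3: {1,7,8,9}  (accept∈set)
'a' @ 4: {1,7,8,9}  (accept∈set)
'a' @ 5: {1,7,8,9}  (accept∈set)
after full input: {1,7,8,9}  (accept=1 in)

Answer: ACCEPT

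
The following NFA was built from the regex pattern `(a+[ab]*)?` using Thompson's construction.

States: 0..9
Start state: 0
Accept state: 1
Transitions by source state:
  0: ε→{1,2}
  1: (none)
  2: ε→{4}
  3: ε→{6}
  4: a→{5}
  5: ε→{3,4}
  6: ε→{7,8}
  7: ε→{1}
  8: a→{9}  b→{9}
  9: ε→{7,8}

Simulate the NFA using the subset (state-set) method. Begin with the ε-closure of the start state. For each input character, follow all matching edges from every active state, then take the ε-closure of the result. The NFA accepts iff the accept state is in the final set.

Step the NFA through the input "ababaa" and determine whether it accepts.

Answer: ACCEPT

Steps:
start: ε-closure({0}) = {0,1,2,4}
'a' @ 1: {1,3,4,5,6,7,8}  ✓accept
'b' @ 2: {1,7,8,9}  ✓accept
'a' @ 3: {1,7,8,9}  ✓accept
'b' @ 4: {1,7,8,9}  ✓accept
'a' @ 5: {1,7,8,9}  ✓accept
'a' @ 6: {1,7,8,9}  ✓accept
final: {1,7,8,9}; accept 1 in set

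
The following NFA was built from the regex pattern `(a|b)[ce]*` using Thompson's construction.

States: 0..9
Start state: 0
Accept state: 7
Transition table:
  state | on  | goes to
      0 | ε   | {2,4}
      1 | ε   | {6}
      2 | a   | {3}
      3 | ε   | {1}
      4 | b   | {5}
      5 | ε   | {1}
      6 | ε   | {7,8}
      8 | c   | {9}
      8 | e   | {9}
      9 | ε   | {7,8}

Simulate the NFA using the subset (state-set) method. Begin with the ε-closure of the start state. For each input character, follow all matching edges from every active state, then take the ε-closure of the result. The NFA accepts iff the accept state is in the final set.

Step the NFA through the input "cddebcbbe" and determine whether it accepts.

Answer: REJECT

Trace:
initial (ε-close {0}): {0,2,4}
'c' @ 1: {}  — no active states
rest 'ddebcbbe' ignored (set empty)
final: {}; accept 7 not in set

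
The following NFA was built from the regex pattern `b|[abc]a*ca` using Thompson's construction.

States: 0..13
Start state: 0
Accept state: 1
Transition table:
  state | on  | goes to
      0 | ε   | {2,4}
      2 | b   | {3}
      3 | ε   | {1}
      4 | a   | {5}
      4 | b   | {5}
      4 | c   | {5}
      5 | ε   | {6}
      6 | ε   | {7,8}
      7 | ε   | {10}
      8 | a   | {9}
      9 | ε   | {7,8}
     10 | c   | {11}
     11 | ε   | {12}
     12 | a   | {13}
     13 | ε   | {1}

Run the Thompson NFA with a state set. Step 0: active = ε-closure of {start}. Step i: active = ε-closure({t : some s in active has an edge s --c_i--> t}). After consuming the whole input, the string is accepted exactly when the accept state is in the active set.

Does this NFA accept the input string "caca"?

initial (ε-close {0}): {0,2,4}
'c' @ 1: {5,6,7,8,10}
'a' @ 2: {7,8,9,10}
'c' @ 3: {11,12}
'a' @ 4: {1,13}  (accept∈set)
final: {1,13}; accept 1 in set

Answer: ACCEPT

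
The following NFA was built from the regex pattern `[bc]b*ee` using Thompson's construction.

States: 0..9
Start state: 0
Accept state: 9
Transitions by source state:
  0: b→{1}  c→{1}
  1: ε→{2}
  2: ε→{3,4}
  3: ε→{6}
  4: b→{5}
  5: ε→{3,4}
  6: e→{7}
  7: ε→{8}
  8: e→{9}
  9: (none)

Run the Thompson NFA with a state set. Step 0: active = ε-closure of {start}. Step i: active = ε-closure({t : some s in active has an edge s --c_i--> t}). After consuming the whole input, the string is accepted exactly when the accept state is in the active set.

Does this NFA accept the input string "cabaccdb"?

S₀ = ε-closure({0}) = {0}
'c' @ 1: {1,2,3,4,6}
'a' @ 2: {}  — state set empty
rest 'baccdb' ignored (set empty)
end set {} — state 9 not in

Answer: REJECT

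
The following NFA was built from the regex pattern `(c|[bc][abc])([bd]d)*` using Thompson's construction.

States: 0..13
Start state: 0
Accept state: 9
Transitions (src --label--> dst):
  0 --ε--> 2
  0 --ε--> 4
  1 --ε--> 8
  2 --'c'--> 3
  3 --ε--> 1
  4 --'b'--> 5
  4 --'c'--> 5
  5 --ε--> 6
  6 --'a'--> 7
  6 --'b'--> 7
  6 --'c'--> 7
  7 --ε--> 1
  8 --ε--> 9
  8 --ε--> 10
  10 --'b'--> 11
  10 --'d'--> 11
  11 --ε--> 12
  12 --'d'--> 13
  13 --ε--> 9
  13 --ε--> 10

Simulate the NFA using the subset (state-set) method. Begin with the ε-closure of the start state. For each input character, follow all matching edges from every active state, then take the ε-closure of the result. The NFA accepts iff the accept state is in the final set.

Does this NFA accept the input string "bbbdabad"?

initial (ε-close {0}): {0,2,4}
'b' @ 1: {5,6}
'b' @ 2: {1,7,8,9,10}  ✓accept
'b' @ 3: {11,12}
'd' @ 4: {9,10,13}  ✓accept
'a' @ 5: {}  — dead — no transitions
rest 'bad' ignored (set empty)
end set {} — state 9 not in

Answer: REJECT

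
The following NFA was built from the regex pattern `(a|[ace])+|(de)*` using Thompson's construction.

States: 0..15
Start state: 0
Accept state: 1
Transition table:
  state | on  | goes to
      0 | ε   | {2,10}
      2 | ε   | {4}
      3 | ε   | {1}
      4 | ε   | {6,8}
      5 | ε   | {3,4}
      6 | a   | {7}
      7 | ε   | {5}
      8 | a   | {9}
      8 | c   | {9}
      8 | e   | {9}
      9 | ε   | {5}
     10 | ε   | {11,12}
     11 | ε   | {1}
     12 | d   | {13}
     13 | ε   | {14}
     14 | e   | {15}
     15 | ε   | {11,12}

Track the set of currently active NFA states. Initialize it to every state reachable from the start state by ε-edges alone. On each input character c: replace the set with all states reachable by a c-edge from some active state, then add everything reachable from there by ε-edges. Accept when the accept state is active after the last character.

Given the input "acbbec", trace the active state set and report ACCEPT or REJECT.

initial (ε-close {0}): {0,1,2,4,6,8,10,11,12}
'a' @ 1: {1,3,4,5,6,7,8,9}  [accepting]
'c' @ 2: {1,3,4,5,6,8,9}  [accepting]
'b' @ 3: {}  — dead — no transitions
rest 'bec' ignored (set empty)
after full input: {}  (accept=1 not in)

Answer: REJECT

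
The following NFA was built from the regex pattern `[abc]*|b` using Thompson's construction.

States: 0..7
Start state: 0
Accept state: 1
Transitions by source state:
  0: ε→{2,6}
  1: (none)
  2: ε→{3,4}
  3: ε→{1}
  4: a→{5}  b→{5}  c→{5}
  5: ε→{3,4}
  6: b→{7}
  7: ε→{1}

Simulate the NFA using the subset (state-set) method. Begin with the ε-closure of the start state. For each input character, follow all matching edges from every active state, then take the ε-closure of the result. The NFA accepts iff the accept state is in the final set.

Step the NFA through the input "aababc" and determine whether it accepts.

Answer: ACCEPT

Steps:
initial (ε-close {0}): {0,1,2,3,4,6}
'a' @ 1: {1,3,4,5}  ✓accept
'a' @ 2: {1,3,4,5}  ✓accept
'b' @ 3: {1,3,4,5}  ✓accept
'a' @ 4: {1,3,4,5}  ✓accept
'b' @ 5: {1,3,4,5}  ✓accept
'c' @ 6: {1,3,4,5}  ✓accept
after full input: {1,3,4,5}  (accept=1 in)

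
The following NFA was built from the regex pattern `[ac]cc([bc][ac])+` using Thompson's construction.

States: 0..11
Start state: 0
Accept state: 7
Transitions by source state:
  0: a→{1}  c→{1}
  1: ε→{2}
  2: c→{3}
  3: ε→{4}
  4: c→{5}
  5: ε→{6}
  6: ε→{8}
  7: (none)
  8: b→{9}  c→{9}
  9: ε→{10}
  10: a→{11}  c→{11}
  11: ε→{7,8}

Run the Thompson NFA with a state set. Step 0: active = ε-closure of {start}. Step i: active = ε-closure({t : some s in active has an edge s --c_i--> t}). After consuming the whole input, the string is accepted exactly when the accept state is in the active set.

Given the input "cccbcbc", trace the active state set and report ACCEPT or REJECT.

initial (ε-close {0}): {0}
'c' @ 1: {1,2}
'c' @ 2: {3,4}
'c' @ 3: {5,6,8}
'b' @ 4: {9,10}
'c' @ 5: {7,8,11}  (accept∈set)
'b' @ 6: {9,10}
'c' @ 7: {7,8,11}  (accept∈set)
end set {7,8,11} — state 7 in

Answer: ACCEPT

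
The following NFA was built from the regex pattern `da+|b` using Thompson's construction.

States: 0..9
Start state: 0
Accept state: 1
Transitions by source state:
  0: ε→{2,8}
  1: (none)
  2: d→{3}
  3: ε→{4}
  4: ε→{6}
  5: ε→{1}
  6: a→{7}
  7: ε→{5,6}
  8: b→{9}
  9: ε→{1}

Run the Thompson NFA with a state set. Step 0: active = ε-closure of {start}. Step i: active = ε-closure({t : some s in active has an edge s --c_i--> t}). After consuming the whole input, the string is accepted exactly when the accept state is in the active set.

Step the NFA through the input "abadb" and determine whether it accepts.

S₀ = ε-closure({0}) = {0,2,8}
'a' @ 1: {}  — no active states
rest 'badb' ignored (set empty)
end set {} — state 1 not in

Answer: REJECT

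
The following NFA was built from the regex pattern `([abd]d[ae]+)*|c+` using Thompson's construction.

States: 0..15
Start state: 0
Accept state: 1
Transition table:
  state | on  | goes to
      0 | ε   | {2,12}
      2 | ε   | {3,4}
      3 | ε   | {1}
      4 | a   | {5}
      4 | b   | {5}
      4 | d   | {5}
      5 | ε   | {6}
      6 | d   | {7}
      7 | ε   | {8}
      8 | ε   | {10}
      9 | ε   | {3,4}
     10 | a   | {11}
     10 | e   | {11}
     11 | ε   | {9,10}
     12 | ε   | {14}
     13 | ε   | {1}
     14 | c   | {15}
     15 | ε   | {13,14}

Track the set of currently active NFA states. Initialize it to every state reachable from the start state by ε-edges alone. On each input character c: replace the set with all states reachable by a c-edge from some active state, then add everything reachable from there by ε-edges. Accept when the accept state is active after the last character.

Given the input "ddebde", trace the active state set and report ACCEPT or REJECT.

Answer: ACCEPT

Derivation:
initial (ε-close {0}): {0,1,2,3,4,12,14}
'd' @ 1: {5,6}
'd' @ 2: {7,8,10}
'e' @ 3: {1,3,4,9,10,11}  (accept∈set)
'b' @ 4: {5,6}
'd' @ 5: {7,8,10}
'e' @ 6: {1,3,4,9,10,11}  (accept∈set)
end set {1,3,4,9,10,11} — state 1 in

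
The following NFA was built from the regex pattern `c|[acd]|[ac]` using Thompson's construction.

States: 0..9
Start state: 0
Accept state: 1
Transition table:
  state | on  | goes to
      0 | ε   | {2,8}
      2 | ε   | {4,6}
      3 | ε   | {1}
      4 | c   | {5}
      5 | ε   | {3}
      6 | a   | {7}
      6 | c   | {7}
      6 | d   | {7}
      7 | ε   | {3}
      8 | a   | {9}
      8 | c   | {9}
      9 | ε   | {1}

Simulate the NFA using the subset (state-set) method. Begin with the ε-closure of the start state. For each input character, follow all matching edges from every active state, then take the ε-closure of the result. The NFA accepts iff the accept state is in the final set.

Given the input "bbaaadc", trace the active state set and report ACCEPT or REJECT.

Answer: REJECT

Trace:
start: ε-closure({0}) = {0,2,4,6,8}
'b' @ 1: {}  — dead — no transitions
rest 'baaadc' ignored (set empty)
final: {}; accept 1 not in set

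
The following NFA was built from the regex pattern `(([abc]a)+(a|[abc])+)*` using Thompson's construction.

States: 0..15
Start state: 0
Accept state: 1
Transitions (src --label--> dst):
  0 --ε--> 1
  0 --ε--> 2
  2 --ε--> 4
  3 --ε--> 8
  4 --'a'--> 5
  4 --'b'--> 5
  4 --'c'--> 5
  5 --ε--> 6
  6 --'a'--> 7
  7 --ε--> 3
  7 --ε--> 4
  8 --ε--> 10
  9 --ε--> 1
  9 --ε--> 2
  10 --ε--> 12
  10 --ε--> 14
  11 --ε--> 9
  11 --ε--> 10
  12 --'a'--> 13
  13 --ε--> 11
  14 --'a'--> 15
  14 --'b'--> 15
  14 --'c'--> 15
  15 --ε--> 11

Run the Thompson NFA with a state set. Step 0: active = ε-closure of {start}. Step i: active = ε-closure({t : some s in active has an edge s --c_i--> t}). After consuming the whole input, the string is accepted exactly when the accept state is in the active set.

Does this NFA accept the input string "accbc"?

Answer: REJECT

Steps:
S₀ = ε-closure({0}) = {0,1,2,4}
'a' @ 1: {5,6}
'c' @ 2: {}  — dead — no transitions
rest 'cbc' ignored (set empty)
after full input: {}  (accept=1 not in)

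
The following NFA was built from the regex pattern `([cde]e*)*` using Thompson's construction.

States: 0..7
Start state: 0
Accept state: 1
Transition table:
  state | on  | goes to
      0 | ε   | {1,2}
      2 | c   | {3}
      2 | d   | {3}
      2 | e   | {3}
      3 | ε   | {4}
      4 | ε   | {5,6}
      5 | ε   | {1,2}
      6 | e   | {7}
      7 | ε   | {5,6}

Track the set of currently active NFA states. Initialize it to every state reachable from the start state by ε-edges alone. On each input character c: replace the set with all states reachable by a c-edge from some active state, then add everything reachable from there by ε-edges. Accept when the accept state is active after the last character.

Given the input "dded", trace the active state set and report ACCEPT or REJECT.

Answer: ACCEPT

Trace:
S₀ = ε-closure({0}) = {0,1,2}
'd' @ 1: {1,2,3,4,5,6}  ✓accept
'd' @ 2: {1,2,3,4,5,6}  ✓accept
'e' @ 3: {1,2,3,4,5,6,7}  ✓accept
'd' @ 4: {1,2,3,4,5,6}  ✓accept
end set {1,2,3,4,5,6} — state 1 in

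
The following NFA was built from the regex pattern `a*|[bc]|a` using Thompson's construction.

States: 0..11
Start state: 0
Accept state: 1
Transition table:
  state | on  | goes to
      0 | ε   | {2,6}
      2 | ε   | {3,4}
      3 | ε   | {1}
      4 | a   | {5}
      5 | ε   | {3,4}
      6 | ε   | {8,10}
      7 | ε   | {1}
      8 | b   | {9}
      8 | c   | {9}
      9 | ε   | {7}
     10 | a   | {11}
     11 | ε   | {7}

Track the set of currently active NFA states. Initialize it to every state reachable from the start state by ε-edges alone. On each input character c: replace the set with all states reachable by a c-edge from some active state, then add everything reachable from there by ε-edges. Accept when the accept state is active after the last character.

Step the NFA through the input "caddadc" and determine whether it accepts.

Answer: REJECT

Trace:
start: ε-closure({0}) = {0,1,2,3,4,6,8,10}
'c' @ 1: {1,7,9}  ✓accept
'a' @ 2: {}  — dead — no transitions
rest 'ddadc' ignored (set empty)
end set {} — state 1 not in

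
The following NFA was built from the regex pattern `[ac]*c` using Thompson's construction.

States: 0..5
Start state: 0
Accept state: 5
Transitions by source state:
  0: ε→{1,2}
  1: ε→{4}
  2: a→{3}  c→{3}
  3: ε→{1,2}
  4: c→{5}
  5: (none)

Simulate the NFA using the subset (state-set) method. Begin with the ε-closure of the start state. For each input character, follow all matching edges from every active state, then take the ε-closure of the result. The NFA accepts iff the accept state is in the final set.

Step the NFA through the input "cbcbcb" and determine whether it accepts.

Answer: REJECT

Derivation:
start: ε-closure({0}) = {0,1,2,4}
'c' @ 1: {1,2,3,4,5}  (accept∈set)
'b' @ 2: {}  — no active states
rest 'cbcb' ignored (set empty)
end set {} — state 5 not in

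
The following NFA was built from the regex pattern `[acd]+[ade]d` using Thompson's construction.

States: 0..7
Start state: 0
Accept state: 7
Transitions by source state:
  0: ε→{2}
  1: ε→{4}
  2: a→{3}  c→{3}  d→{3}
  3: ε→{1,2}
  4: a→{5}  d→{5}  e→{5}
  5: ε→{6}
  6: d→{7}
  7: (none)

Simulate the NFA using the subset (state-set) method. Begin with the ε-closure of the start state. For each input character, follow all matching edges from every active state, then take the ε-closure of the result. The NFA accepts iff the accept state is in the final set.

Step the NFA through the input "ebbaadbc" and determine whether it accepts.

S₀ = ε-closure({0}) = {0,2}
'e' @ 1: {}  — state set empty
rest 'bbaadbc' ignored (set empty)
after full input: {}  (accept=7 not in)

Answer: REJECT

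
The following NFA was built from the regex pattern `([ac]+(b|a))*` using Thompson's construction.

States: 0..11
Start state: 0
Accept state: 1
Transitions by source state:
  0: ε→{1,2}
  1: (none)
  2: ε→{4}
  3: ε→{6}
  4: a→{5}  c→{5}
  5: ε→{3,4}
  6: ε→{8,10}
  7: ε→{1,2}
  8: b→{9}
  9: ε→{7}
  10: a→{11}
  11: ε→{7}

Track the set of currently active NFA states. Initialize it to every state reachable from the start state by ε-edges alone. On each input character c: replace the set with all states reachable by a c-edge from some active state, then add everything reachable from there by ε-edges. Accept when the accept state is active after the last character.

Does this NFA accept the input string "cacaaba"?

initial (ε-close {0}): {0,1,2,4}
'c' @ 1: {3,4,5,6,8,10}
'a' @ 2: {1,2,3,4,5,6,7,8,10,11}  [accepting]
'c' @ 3: {3,4,5,6,8,10}
'a' @ 4: {1,2,3,4,5,6,7,8,10,11}  [accepting]
'a' @ 5: {1,2,3,4,5,6,7,8,10,11}  [accepting]
'b' @ 6: {1,2,4,7,9}  [accepting]
'a' @ 7: {3,4,5,6,8,10}
end set {3,4,5,6,8,10} — state 1 not in

Answer: REJECT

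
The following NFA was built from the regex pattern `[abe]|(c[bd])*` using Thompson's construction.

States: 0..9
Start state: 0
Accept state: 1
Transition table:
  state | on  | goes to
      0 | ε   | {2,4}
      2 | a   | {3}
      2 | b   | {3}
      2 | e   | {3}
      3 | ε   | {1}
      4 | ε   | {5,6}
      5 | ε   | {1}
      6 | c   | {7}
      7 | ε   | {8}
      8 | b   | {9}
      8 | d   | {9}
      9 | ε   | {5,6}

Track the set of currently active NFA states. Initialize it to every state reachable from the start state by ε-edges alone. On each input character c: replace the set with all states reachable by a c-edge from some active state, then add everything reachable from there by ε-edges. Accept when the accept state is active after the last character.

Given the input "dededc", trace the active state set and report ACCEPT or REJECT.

Answer: REJECT

Steps:
S₀ = ε-closure({0}) = {0,1,2,4,5,6}
'd' @ 1: {}  — no active states
rest 'ededc' ignored (set empty)
final: {}; accept 1 not in set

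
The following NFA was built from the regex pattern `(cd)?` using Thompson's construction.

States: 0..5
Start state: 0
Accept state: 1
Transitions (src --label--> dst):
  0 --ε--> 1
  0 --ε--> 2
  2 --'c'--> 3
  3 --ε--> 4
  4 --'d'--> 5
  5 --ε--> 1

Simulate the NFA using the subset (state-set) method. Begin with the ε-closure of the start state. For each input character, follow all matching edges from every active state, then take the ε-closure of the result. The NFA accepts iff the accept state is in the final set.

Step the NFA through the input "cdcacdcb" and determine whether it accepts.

S₀ = ε-closure({0}) = {0,1,2}
'c' @ 1: {3,4}
'd' @ 2: {1,5}  [accepting]
'c' @ 3: {}  — state set empty
rest 'acdcb' ignored (set empty)
after full input: {}  (accept=1 not in)

Answer: REJECT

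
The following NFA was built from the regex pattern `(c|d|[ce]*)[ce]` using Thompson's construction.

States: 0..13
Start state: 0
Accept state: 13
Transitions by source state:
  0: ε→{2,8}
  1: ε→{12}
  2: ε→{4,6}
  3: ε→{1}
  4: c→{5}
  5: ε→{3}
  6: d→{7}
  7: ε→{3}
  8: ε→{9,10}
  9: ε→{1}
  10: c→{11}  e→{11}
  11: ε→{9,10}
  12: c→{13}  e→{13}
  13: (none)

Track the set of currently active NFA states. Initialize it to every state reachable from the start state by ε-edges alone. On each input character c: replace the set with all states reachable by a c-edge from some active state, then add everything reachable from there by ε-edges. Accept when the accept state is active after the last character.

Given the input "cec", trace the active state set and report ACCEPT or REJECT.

S₀ = ε-closure({0}) = {0,1,2,4,6,8,9,10,12}
'c' @ 1: {1,3,5,9,10,11,12,13}  (accept∈set)
'e' @ 2: {1,9,10,11,12,13}  (accept∈set)
'c' @ 3: {1,9,10,11,12,13}  (accept∈set)
end set {1,9,10,11,12,13} — state 13 in

Answer: ACCEPT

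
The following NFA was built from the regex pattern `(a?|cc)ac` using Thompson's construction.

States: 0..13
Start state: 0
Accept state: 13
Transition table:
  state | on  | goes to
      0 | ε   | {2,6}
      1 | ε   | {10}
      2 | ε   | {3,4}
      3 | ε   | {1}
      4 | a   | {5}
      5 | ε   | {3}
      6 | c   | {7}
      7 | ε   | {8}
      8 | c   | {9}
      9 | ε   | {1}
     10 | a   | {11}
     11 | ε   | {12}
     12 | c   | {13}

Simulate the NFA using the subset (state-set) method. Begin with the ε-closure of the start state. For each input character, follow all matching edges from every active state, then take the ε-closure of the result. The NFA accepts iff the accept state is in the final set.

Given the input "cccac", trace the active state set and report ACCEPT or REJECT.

initial (ε-close {0}): {0,1,2,3,4,6,10}
'c' @ 1: {7,8}
'c' @ 2: {1,9,10}
'c' @ 3: {}  — no active states
rest 'ac' ignored (set empty)
after full input: {}  (accept=13 not in)

Answer: REJECT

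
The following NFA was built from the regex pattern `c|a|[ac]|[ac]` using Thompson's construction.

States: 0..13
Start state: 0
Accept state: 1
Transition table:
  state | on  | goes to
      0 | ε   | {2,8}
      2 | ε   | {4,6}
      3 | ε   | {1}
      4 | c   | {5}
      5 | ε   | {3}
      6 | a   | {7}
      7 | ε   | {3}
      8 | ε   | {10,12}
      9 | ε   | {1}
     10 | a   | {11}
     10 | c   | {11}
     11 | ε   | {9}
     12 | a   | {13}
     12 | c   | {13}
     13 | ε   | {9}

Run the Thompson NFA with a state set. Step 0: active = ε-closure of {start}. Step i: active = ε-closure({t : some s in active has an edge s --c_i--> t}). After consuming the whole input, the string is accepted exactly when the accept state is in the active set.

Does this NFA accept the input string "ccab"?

Answer: REJECT

Derivation:
S₀ = ε-closure({0}) = {0,2,4,6,8,10,12}
'c' @ 1: {1,3,5,9,11,13}  [accepting]
'c' @ 2: {}  — dead — no transitions
rest 'ab' ignored (set empty)
after full input: {}  (accept=1 not in)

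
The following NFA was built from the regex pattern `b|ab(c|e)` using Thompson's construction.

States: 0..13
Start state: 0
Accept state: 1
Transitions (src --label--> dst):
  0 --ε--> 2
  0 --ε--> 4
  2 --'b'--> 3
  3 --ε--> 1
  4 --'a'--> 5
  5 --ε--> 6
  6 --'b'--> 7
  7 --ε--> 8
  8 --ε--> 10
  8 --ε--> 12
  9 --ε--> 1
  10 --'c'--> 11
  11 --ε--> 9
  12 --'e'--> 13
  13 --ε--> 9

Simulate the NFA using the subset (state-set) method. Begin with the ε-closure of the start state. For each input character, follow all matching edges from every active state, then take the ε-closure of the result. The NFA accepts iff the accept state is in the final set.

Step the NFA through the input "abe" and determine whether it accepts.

Answer: ACCEPT

Trace:
start: ε-closure({0}) = {0,2,4}
'a' @ 1: {5,6}
'b' @ 2: {7,8,10,12}
'e' @ 3: {1,9,13}  (accept∈set)
after full input: {1,9,13}  (accept=1 in)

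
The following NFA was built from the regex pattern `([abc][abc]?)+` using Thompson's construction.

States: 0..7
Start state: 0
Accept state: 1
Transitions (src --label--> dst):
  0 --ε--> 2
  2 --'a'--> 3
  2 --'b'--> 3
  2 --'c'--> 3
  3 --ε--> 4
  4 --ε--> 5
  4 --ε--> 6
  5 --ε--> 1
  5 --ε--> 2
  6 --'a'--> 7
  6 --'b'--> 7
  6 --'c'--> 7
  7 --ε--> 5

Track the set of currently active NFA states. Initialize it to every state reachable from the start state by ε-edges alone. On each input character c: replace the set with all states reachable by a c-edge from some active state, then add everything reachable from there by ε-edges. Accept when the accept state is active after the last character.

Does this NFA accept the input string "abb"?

Answer: ACCEPT

Derivation:
start: ε-closure({0}) = {0,2}
'a' @ 1: {1,2,3,4,5,6}  [accepting]
'b' @ 2: {1,2,3,4,5,6,7}  [accepting]
'b' @ 3: {1,2,3,4,5,6,7}  [accepting]
after full input: {1,2,3,4,5,6,7}  (accept=1 in)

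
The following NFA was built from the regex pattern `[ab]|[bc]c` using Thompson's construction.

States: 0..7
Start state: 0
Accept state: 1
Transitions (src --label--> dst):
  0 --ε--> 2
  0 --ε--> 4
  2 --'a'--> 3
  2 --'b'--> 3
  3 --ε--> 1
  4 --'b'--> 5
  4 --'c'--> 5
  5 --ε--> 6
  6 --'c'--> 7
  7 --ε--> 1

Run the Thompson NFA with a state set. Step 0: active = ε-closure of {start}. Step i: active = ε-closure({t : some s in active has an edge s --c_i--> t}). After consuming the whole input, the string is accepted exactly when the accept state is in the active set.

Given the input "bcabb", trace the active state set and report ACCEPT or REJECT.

start: ε-closure({0}) = {0,2,4}
'b' @ 1: {1,3,5,6}  [accepting]
'c' @ 2: {1,7}  [accepting]
'a' @ 3: {}  — no active states
rest 'bb' ignored (set empty)
end set {} — state 1 not in

Answer: REJECT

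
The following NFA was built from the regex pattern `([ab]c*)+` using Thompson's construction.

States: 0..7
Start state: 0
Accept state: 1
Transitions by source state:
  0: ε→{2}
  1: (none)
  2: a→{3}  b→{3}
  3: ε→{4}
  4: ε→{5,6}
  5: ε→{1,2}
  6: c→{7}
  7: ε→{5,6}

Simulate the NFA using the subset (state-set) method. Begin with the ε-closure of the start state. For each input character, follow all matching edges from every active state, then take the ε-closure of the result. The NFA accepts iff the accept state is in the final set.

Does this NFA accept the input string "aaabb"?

initial (ε-close {0}): {0,2}
'a' @ 1: {1,2,3,4,5,6}  [accepting]
'a' @ 2: {1,2,3,4,5,6}  [accepting]
'a' @ 3: {1,2,3,4,5,6}  [accepting]
'b' @ 4: {1,2,3,4,5,6}  [accepting]
'b' @ 5: {1,2,3,4,5,6}  [accepting]
end set {1,2,3,4,5,6} — state 1 in

Answer: ACCEPT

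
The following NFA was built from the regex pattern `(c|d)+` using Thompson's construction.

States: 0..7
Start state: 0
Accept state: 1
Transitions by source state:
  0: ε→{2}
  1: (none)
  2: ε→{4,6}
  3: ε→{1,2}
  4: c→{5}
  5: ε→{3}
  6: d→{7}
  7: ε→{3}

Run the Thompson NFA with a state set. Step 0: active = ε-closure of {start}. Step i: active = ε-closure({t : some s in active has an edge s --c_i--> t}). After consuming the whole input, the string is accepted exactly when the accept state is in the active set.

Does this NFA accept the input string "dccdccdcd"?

initial (ε-close {0}): {0,2,4,6}
'd' @ 1: {1,2,3,4,6,7}  (accept∈set)
'c' @ 2: {1,2,3,4,5,6}  (accept∈set)
'c' @ 3: {1,2,3,4,5,6}  (accept∈set)
'd' @ 4: {1,2,3,4,6,7}  (accept∈set)
'c' @ 5: {1,2,3,4,5,6}  (accept∈set)
'c' @ 6: {1,2,3,4,5,6}  (accept∈set)
'd' @ 7: {1,2,3,4,6,7}  (accept∈set)
'c' @ 8: {1,2,3,4,5,6}  (accept∈set)
'd' @ 9: {1,2,3,4,6,7}  (accept∈set)
after full input: {1,2,3,4,6,7}  (accept=1 in)

Answer: ACCEPT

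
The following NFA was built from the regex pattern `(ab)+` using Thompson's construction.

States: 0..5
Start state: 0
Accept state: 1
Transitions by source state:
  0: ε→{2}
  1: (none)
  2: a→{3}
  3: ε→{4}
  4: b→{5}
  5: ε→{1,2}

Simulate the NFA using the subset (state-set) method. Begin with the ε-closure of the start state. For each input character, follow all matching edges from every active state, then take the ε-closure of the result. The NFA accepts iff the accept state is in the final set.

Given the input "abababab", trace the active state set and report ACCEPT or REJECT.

S₀ = ε-closure({0}) = {0,2}
'a' @ 1: {3,4}
'b' @ 2: {1,2,5}  [accepting]
'a' @ 3: {3,4}
'b' @ 4: {1,2,5}  [accepting]
'a' @ 5: {3,4}
'b' @ 6: {1,2,5}  [accepting]
'a' @ 7: {3,4}
'b' @ 8: {1,2,5}  [accepting]
end set {1,2,5} — state 1 in

Answer: ACCEPT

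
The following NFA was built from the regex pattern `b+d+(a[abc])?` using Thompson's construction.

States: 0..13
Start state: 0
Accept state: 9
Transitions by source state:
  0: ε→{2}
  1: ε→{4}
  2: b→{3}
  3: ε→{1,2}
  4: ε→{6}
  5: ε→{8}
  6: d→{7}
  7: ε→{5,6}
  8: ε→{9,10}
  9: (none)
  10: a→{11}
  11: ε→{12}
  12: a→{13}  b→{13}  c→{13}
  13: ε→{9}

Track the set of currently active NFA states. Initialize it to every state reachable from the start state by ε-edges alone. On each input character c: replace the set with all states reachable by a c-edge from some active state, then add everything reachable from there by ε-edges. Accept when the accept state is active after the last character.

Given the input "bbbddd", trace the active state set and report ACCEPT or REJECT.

initial (ε-close {0}): {0,2}
'b' @ 1: {1,2,3,4,6}
'b' @ 2: {1,2,3,4,6}
'b' @ 3: {1,2,3,4,6}
'd' @ 4: {5,6,7,8,9,10}  ✓accept
'd' @ 5: {5,6,7,8,9,10}  ✓accept
'd' @ 6: {5,6,7,8,9,10}  ✓accept
end set {5,6,7,8,9,10} — state 9 in

Answer: ACCEPT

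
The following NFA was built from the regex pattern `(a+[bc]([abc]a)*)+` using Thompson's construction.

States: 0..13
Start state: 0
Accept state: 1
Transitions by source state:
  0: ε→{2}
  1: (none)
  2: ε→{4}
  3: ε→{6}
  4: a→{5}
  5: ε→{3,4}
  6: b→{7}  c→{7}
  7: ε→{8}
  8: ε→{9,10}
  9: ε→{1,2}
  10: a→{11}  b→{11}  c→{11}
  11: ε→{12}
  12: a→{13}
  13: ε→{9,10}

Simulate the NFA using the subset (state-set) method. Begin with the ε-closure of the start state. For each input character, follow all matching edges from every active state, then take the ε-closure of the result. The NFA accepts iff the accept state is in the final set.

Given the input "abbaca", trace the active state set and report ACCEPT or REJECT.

initial (ε-close {0}): {0,2,4}
'a' @ 1: {3,4,5,6}
'b' @ 2: {1,2,4,7,8,9,10}  (accept∈set)
'b' @ 3: {11,12}
'a' @ 4: {1,2,4,9,10,13}  (accept∈set)
'c' @ 5: {11,12}
'a' @ 6: {1,2,4,9,10,13}  (accept∈set)
after full input: {1,2,4,9,10,13}  (accept=1 in)

Answer: ACCEPT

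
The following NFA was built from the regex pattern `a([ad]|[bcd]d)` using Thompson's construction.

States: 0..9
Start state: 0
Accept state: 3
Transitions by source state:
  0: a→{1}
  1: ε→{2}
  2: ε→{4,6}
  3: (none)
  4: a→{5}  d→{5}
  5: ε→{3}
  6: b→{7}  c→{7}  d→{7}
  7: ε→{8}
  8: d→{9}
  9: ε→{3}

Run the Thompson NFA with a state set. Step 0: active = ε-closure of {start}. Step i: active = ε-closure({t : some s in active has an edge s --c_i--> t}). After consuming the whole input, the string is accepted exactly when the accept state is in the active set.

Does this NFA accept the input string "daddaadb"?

initial (ε-close {0}): {0}
'd' @ 1: {}  — no active states
rest 'addaadb' ignored (set empty)
after full input: {}  (accept=3 not in)

Answer: REJECT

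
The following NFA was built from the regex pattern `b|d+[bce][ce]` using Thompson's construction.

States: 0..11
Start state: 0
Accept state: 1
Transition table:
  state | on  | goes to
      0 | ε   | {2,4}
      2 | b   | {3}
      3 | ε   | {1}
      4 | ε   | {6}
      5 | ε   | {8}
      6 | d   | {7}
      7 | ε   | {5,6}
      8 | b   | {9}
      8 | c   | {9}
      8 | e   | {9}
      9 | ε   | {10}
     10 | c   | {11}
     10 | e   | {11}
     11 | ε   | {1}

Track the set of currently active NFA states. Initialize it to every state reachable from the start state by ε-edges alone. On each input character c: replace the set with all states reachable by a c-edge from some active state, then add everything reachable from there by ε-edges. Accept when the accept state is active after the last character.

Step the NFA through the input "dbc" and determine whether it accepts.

Answer: ACCEPT

Derivation:
start: ε-closure({0}) = {0,2,4,6}
'd' @ 1: {5,6,7,8}
'b' @ 2: {9,10}
'c' @ 3: {1,11}  ✓accept
end set {1,11} — state 1 in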